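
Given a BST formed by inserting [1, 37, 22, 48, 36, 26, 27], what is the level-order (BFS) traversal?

Tree insertion order: [1, 37, 22, 48, 36, 26, 27]
Tree (level-order array): [1, None, 37, 22, 48, None, 36, None, None, 26, None, None, 27]
BFS from the root, enqueuing left then right child of each popped node:
  queue [1] -> pop 1, enqueue [37], visited so far: [1]
  queue [37] -> pop 37, enqueue [22, 48], visited so far: [1, 37]
  queue [22, 48] -> pop 22, enqueue [36], visited so far: [1, 37, 22]
  queue [48, 36] -> pop 48, enqueue [none], visited so far: [1, 37, 22, 48]
  queue [36] -> pop 36, enqueue [26], visited so far: [1, 37, 22, 48, 36]
  queue [26] -> pop 26, enqueue [27], visited so far: [1, 37, 22, 48, 36, 26]
  queue [27] -> pop 27, enqueue [none], visited so far: [1, 37, 22, 48, 36, 26, 27]
Result: [1, 37, 22, 48, 36, 26, 27]


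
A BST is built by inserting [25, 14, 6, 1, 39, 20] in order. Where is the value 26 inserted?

Starting tree (level order): [25, 14, 39, 6, 20, None, None, 1]
Insertion path: 25 -> 39
Result: insert 26 as left child of 39
Final tree (level order): [25, 14, 39, 6, 20, 26, None, 1]


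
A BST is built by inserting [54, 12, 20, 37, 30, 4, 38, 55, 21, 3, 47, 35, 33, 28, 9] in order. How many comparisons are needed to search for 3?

Search path for 3: 54 -> 12 -> 4 -> 3
Found: True
Comparisons: 4


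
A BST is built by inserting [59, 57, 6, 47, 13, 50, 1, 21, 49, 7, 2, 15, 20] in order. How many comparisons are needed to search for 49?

Search path for 49: 59 -> 57 -> 6 -> 47 -> 50 -> 49
Found: True
Comparisons: 6


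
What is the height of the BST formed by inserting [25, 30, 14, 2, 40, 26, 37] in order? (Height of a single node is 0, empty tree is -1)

Insertion order: [25, 30, 14, 2, 40, 26, 37]
Tree (level-order array): [25, 14, 30, 2, None, 26, 40, None, None, None, None, 37]
Compute height bottom-up (empty subtree = -1):
  height(2) = 1 + max(-1, -1) = 0
  height(14) = 1 + max(0, -1) = 1
  height(26) = 1 + max(-1, -1) = 0
  height(37) = 1 + max(-1, -1) = 0
  height(40) = 1 + max(0, -1) = 1
  height(30) = 1 + max(0, 1) = 2
  height(25) = 1 + max(1, 2) = 3
Height = 3


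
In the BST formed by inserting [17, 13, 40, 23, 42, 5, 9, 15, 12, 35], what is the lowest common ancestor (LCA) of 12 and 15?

Tree insertion order: [17, 13, 40, 23, 42, 5, 9, 15, 12, 35]
Tree (level-order array): [17, 13, 40, 5, 15, 23, 42, None, 9, None, None, None, 35, None, None, None, 12]
In a BST, the LCA of p=12, q=15 is the first node v on the
root-to-leaf path with p <= v <= q (go left if both < v, right if both > v).
Walk from root:
  at 17: both 12 and 15 < 17, go left
  at 13: 12 <= 13 <= 15, this is the LCA
LCA = 13


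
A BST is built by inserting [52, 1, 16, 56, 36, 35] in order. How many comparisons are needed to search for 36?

Search path for 36: 52 -> 1 -> 16 -> 36
Found: True
Comparisons: 4


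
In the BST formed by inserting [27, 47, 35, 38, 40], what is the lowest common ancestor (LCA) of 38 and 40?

Tree insertion order: [27, 47, 35, 38, 40]
Tree (level-order array): [27, None, 47, 35, None, None, 38, None, 40]
In a BST, the LCA of p=38, q=40 is the first node v on the
root-to-leaf path with p <= v <= q (go left if both < v, right if both > v).
Walk from root:
  at 27: both 38 and 40 > 27, go right
  at 47: both 38 and 40 < 47, go left
  at 35: both 38 and 40 > 35, go right
  at 38: 38 <= 38 <= 40, this is the LCA
LCA = 38


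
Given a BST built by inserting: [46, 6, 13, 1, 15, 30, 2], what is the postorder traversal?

Tree insertion order: [46, 6, 13, 1, 15, 30, 2]
Tree (level-order array): [46, 6, None, 1, 13, None, 2, None, 15, None, None, None, 30]
Postorder traversal: [2, 1, 30, 15, 13, 6, 46]


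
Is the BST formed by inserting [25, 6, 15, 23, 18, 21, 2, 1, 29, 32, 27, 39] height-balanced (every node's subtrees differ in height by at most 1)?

Tree (level-order array): [25, 6, 29, 2, 15, 27, 32, 1, None, None, 23, None, None, None, 39, None, None, 18, None, None, None, None, 21]
Definition: a tree is height-balanced if, at every node, |h(left) - h(right)| <= 1 (empty subtree has height -1).
Bottom-up per-node check:
  node 1: h_left=-1, h_right=-1, diff=0 [OK], height=0
  node 2: h_left=0, h_right=-1, diff=1 [OK], height=1
  node 21: h_left=-1, h_right=-1, diff=0 [OK], height=0
  node 18: h_left=-1, h_right=0, diff=1 [OK], height=1
  node 23: h_left=1, h_right=-1, diff=2 [FAIL (|1--1|=2 > 1)], height=2
  node 15: h_left=-1, h_right=2, diff=3 [FAIL (|-1-2|=3 > 1)], height=3
  node 6: h_left=1, h_right=3, diff=2 [FAIL (|1-3|=2 > 1)], height=4
  node 27: h_left=-1, h_right=-1, diff=0 [OK], height=0
  node 39: h_left=-1, h_right=-1, diff=0 [OK], height=0
  node 32: h_left=-1, h_right=0, diff=1 [OK], height=1
  node 29: h_left=0, h_right=1, diff=1 [OK], height=2
  node 25: h_left=4, h_right=2, diff=2 [FAIL (|4-2|=2 > 1)], height=5
Node 23 violates the condition: |1 - -1| = 2 > 1.
Result: Not balanced


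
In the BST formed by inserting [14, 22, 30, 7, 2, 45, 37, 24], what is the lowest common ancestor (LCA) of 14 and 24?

Tree insertion order: [14, 22, 30, 7, 2, 45, 37, 24]
Tree (level-order array): [14, 7, 22, 2, None, None, 30, None, None, 24, 45, None, None, 37]
In a BST, the LCA of p=14, q=24 is the first node v on the
root-to-leaf path with p <= v <= q (go left if both < v, right if both > v).
Walk from root:
  at 14: 14 <= 14 <= 24, this is the LCA
LCA = 14


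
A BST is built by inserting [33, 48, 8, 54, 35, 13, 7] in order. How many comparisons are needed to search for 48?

Search path for 48: 33 -> 48
Found: True
Comparisons: 2


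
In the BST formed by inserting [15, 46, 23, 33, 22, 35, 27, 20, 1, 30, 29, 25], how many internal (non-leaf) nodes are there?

Tree built from: [15, 46, 23, 33, 22, 35, 27, 20, 1, 30, 29, 25]
Tree (level-order array): [15, 1, 46, None, None, 23, None, 22, 33, 20, None, 27, 35, None, None, 25, 30, None, None, None, None, 29]
Rule: An internal node has at least one child.
Per-node child counts:
  node 15: 2 child(ren)
  node 1: 0 child(ren)
  node 46: 1 child(ren)
  node 23: 2 child(ren)
  node 22: 1 child(ren)
  node 20: 0 child(ren)
  node 33: 2 child(ren)
  node 27: 2 child(ren)
  node 25: 0 child(ren)
  node 30: 1 child(ren)
  node 29: 0 child(ren)
  node 35: 0 child(ren)
Matching nodes: [15, 46, 23, 22, 33, 27, 30]
Count of internal (non-leaf) nodes: 7


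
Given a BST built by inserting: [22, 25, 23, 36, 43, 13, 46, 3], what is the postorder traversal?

Tree insertion order: [22, 25, 23, 36, 43, 13, 46, 3]
Tree (level-order array): [22, 13, 25, 3, None, 23, 36, None, None, None, None, None, 43, None, 46]
Postorder traversal: [3, 13, 23, 46, 43, 36, 25, 22]


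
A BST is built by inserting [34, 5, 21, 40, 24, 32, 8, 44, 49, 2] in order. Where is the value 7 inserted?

Starting tree (level order): [34, 5, 40, 2, 21, None, 44, None, None, 8, 24, None, 49, None, None, None, 32]
Insertion path: 34 -> 5 -> 21 -> 8
Result: insert 7 as left child of 8
Final tree (level order): [34, 5, 40, 2, 21, None, 44, None, None, 8, 24, None, 49, 7, None, None, 32]


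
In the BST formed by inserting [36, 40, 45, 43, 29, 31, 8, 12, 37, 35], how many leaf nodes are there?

Tree built from: [36, 40, 45, 43, 29, 31, 8, 12, 37, 35]
Tree (level-order array): [36, 29, 40, 8, 31, 37, 45, None, 12, None, 35, None, None, 43]
Rule: A leaf has 0 children.
Per-node child counts:
  node 36: 2 child(ren)
  node 29: 2 child(ren)
  node 8: 1 child(ren)
  node 12: 0 child(ren)
  node 31: 1 child(ren)
  node 35: 0 child(ren)
  node 40: 2 child(ren)
  node 37: 0 child(ren)
  node 45: 1 child(ren)
  node 43: 0 child(ren)
Matching nodes: [12, 35, 37, 43]
Count of leaf nodes: 4


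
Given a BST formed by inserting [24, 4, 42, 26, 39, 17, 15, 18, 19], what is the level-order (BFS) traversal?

Tree insertion order: [24, 4, 42, 26, 39, 17, 15, 18, 19]
Tree (level-order array): [24, 4, 42, None, 17, 26, None, 15, 18, None, 39, None, None, None, 19]
BFS from the root, enqueuing left then right child of each popped node:
  queue [24] -> pop 24, enqueue [4, 42], visited so far: [24]
  queue [4, 42] -> pop 4, enqueue [17], visited so far: [24, 4]
  queue [42, 17] -> pop 42, enqueue [26], visited so far: [24, 4, 42]
  queue [17, 26] -> pop 17, enqueue [15, 18], visited so far: [24, 4, 42, 17]
  queue [26, 15, 18] -> pop 26, enqueue [39], visited so far: [24, 4, 42, 17, 26]
  queue [15, 18, 39] -> pop 15, enqueue [none], visited so far: [24, 4, 42, 17, 26, 15]
  queue [18, 39] -> pop 18, enqueue [19], visited so far: [24, 4, 42, 17, 26, 15, 18]
  queue [39, 19] -> pop 39, enqueue [none], visited so far: [24, 4, 42, 17, 26, 15, 18, 39]
  queue [19] -> pop 19, enqueue [none], visited so far: [24, 4, 42, 17, 26, 15, 18, 39, 19]
Result: [24, 4, 42, 17, 26, 15, 18, 39, 19]


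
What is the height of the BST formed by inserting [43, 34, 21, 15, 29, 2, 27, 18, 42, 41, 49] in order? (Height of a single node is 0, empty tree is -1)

Insertion order: [43, 34, 21, 15, 29, 2, 27, 18, 42, 41, 49]
Tree (level-order array): [43, 34, 49, 21, 42, None, None, 15, 29, 41, None, 2, 18, 27]
Compute height bottom-up (empty subtree = -1):
  height(2) = 1 + max(-1, -1) = 0
  height(18) = 1 + max(-1, -1) = 0
  height(15) = 1 + max(0, 0) = 1
  height(27) = 1 + max(-1, -1) = 0
  height(29) = 1 + max(0, -1) = 1
  height(21) = 1 + max(1, 1) = 2
  height(41) = 1 + max(-1, -1) = 0
  height(42) = 1 + max(0, -1) = 1
  height(34) = 1 + max(2, 1) = 3
  height(49) = 1 + max(-1, -1) = 0
  height(43) = 1 + max(3, 0) = 4
Height = 4


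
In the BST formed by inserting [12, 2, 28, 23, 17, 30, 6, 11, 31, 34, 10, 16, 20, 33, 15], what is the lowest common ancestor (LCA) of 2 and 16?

Tree insertion order: [12, 2, 28, 23, 17, 30, 6, 11, 31, 34, 10, 16, 20, 33, 15]
Tree (level-order array): [12, 2, 28, None, 6, 23, 30, None, 11, 17, None, None, 31, 10, None, 16, 20, None, 34, None, None, 15, None, None, None, 33]
In a BST, the LCA of p=2, q=16 is the first node v on the
root-to-leaf path with p <= v <= q (go left if both < v, right if both > v).
Walk from root:
  at 12: 2 <= 12 <= 16, this is the LCA
LCA = 12


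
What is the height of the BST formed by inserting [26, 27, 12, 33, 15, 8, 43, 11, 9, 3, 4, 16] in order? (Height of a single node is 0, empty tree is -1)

Insertion order: [26, 27, 12, 33, 15, 8, 43, 11, 9, 3, 4, 16]
Tree (level-order array): [26, 12, 27, 8, 15, None, 33, 3, 11, None, 16, None, 43, None, 4, 9]
Compute height bottom-up (empty subtree = -1):
  height(4) = 1 + max(-1, -1) = 0
  height(3) = 1 + max(-1, 0) = 1
  height(9) = 1 + max(-1, -1) = 0
  height(11) = 1 + max(0, -1) = 1
  height(8) = 1 + max(1, 1) = 2
  height(16) = 1 + max(-1, -1) = 0
  height(15) = 1 + max(-1, 0) = 1
  height(12) = 1 + max(2, 1) = 3
  height(43) = 1 + max(-1, -1) = 0
  height(33) = 1 + max(-1, 0) = 1
  height(27) = 1 + max(-1, 1) = 2
  height(26) = 1 + max(3, 2) = 4
Height = 4


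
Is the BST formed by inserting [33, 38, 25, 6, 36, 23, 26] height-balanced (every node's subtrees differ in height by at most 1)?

Tree (level-order array): [33, 25, 38, 6, 26, 36, None, None, 23]
Definition: a tree is height-balanced if, at every node, |h(left) - h(right)| <= 1 (empty subtree has height -1).
Bottom-up per-node check:
  node 23: h_left=-1, h_right=-1, diff=0 [OK], height=0
  node 6: h_left=-1, h_right=0, diff=1 [OK], height=1
  node 26: h_left=-1, h_right=-1, diff=0 [OK], height=0
  node 25: h_left=1, h_right=0, diff=1 [OK], height=2
  node 36: h_left=-1, h_right=-1, diff=0 [OK], height=0
  node 38: h_left=0, h_right=-1, diff=1 [OK], height=1
  node 33: h_left=2, h_right=1, diff=1 [OK], height=3
All nodes satisfy the balance condition.
Result: Balanced


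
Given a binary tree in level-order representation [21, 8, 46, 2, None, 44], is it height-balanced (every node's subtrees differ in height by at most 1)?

Tree (level-order array): [21, 8, 46, 2, None, 44]
Definition: a tree is height-balanced if, at every node, |h(left) - h(right)| <= 1 (empty subtree has height -1).
Bottom-up per-node check:
  node 2: h_left=-1, h_right=-1, diff=0 [OK], height=0
  node 8: h_left=0, h_right=-1, diff=1 [OK], height=1
  node 44: h_left=-1, h_right=-1, diff=0 [OK], height=0
  node 46: h_left=0, h_right=-1, diff=1 [OK], height=1
  node 21: h_left=1, h_right=1, diff=0 [OK], height=2
All nodes satisfy the balance condition.
Result: Balanced


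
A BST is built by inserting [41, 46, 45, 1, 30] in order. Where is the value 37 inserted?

Starting tree (level order): [41, 1, 46, None, 30, 45]
Insertion path: 41 -> 1 -> 30
Result: insert 37 as right child of 30
Final tree (level order): [41, 1, 46, None, 30, 45, None, None, 37]


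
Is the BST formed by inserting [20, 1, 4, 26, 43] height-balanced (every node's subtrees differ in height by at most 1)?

Tree (level-order array): [20, 1, 26, None, 4, None, 43]
Definition: a tree is height-balanced if, at every node, |h(left) - h(right)| <= 1 (empty subtree has height -1).
Bottom-up per-node check:
  node 4: h_left=-1, h_right=-1, diff=0 [OK], height=0
  node 1: h_left=-1, h_right=0, diff=1 [OK], height=1
  node 43: h_left=-1, h_right=-1, diff=0 [OK], height=0
  node 26: h_left=-1, h_right=0, diff=1 [OK], height=1
  node 20: h_left=1, h_right=1, diff=0 [OK], height=2
All nodes satisfy the balance condition.
Result: Balanced


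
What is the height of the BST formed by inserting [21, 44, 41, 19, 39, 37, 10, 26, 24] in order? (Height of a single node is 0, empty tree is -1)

Insertion order: [21, 44, 41, 19, 39, 37, 10, 26, 24]
Tree (level-order array): [21, 19, 44, 10, None, 41, None, None, None, 39, None, 37, None, 26, None, 24]
Compute height bottom-up (empty subtree = -1):
  height(10) = 1 + max(-1, -1) = 0
  height(19) = 1 + max(0, -1) = 1
  height(24) = 1 + max(-1, -1) = 0
  height(26) = 1 + max(0, -1) = 1
  height(37) = 1 + max(1, -1) = 2
  height(39) = 1 + max(2, -1) = 3
  height(41) = 1 + max(3, -1) = 4
  height(44) = 1 + max(4, -1) = 5
  height(21) = 1 + max(1, 5) = 6
Height = 6


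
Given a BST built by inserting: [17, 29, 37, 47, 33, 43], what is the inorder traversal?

Tree insertion order: [17, 29, 37, 47, 33, 43]
Tree (level-order array): [17, None, 29, None, 37, 33, 47, None, None, 43]
Inorder traversal: [17, 29, 33, 37, 43, 47]


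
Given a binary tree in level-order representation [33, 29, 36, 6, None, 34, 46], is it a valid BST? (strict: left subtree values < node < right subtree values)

Level-order array: [33, 29, 36, 6, None, 34, 46]
Validate using subtree bounds (lo, hi): at each node, require lo < value < hi,
then recurse left with hi=value and right with lo=value.
Preorder trace (stopping at first violation):
  at node 33 with bounds (-inf, +inf): OK
  at node 29 with bounds (-inf, 33): OK
  at node 6 with bounds (-inf, 29): OK
  at node 36 with bounds (33, +inf): OK
  at node 34 with bounds (33, 36): OK
  at node 46 with bounds (36, +inf): OK
No violation found at any node.
Result: Valid BST


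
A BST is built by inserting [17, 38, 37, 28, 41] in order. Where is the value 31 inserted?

Starting tree (level order): [17, None, 38, 37, 41, 28]
Insertion path: 17 -> 38 -> 37 -> 28
Result: insert 31 as right child of 28
Final tree (level order): [17, None, 38, 37, 41, 28, None, None, None, None, 31]


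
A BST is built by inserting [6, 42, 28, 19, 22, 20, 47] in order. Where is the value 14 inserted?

Starting tree (level order): [6, None, 42, 28, 47, 19, None, None, None, None, 22, 20]
Insertion path: 6 -> 42 -> 28 -> 19
Result: insert 14 as left child of 19
Final tree (level order): [6, None, 42, 28, 47, 19, None, None, None, 14, 22, None, None, 20]


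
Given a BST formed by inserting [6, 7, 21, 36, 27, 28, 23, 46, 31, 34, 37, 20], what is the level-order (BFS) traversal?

Tree insertion order: [6, 7, 21, 36, 27, 28, 23, 46, 31, 34, 37, 20]
Tree (level-order array): [6, None, 7, None, 21, 20, 36, None, None, 27, 46, 23, 28, 37, None, None, None, None, 31, None, None, None, 34]
BFS from the root, enqueuing left then right child of each popped node:
  queue [6] -> pop 6, enqueue [7], visited so far: [6]
  queue [7] -> pop 7, enqueue [21], visited so far: [6, 7]
  queue [21] -> pop 21, enqueue [20, 36], visited so far: [6, 7, 21]
  queue [20, 36] -> pop 20, enqueue [none], visited so far: [6, 7, 21, 20]
  queue [36] -> pop 36, enqueue [27, 46], visited so far: [6, 7, 21, 20, 36]
  queue [27, 46] -> pop 27, enqueue [23, 28], visited so far: [6, 7, 21, 20, 36, 27]
  queue [46, 23, 28] -> pop 46, enqueue [37], visited so far: [6, 7, 21, 20, 36, 27, 46]
  queue [23, 28, 37] -> pop 23, enqueue [none], visited so far: [6, 7, 21, 20, 36, 27, 46, 23]
  queue [28, 37] -> pop 28, enqueue [31], visited so far: [6, 7, 21, 20, 36, 27, 46, 23, 28]
  queue [37, 31] -> pop 37, enqueue [none], visited so far: [6, 7, 21, 20, 36, 27, 46, 23, 28, 37]
  queue [31] -> pop 31, enqueue [34], visited so far: [6, 7, 21, 20, 36, 27, 46, 23, 28, 37, 31]
  queue [34] -> pop 34, enqueue [none], visited so far: [6, 7, 21, 20, 36, 27, 46, 23, 28, 37, 31, 34]
Result: [6, 7, 21, 20, 36, 27, 46, 23, 28, 37, 31, 34]


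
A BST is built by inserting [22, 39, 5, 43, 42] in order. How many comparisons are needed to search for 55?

Search path for 55: 22 -> 39 -> 43
Found: False
Comparisons: 3


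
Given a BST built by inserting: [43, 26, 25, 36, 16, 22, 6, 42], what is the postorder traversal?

Tree insertion order: [43, 26, 25, 36, 16, 22, 6, 42]
Tree (level-order array): [43, 26, None, 25, 36, 16, None, None, 42, 6, 22]
Postorder traversal: [6, 22, 16, 25, 42, 36, 26, 43]


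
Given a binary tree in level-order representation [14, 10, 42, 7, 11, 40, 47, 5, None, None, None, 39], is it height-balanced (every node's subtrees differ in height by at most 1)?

Tree (level-order array): [14, 10, 42, 7, 11, 40, 47, 5, None, None, None, 39]
Definition: a tree is height-balanced if, at every node, |h(left) - h(right)| <= 1 (empty subtree has height -1).
Bottom-up per-node check:
  node 5: h_left=-1, h_right=-1, diff=0 [OK], height=0
  node 7: h_left=0, h_right=-1, diff=1 [OK], height=1
  node 11: h_left=-1, h_right=-1, diff=0 [OK], height=0
  node 10: h_left=1, h_right=0, diff=1 [OK], height=2
  node 39: h_left=-1, h_right=-1, diff=0 [OK], height=0
  node 40: h_left=0, h_right=-1, diff=1 [OK], height=1
  node 47: h_left=-1, h_right=-1, diff=0 [OK], height=0
  node 42: h_left=1, h_right=0, diff=1 [OK], height=2
  node 14: h_left=2, h_right=2, diff=0 [OK], height=3
All nodes satisfy the balance condition.
Result: Balanced


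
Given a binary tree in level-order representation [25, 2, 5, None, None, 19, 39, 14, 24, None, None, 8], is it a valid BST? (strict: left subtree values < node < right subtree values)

Level-order array: [25, 2, 5, None, None, 19, 39, 14, 24, None, None, 8]
Validate using subtree bounds (lo, hi): at each node, require lo < value < hi,
then recurse left with hi=value and right with lo=value.
Preorder trace (stopping at first violation):
  at node 25 with bounds (-inf, +inf): OK
  at node 2 with bounds (-inf, 25): OK
  at node 5 with bounds (25, +inf): VIOLATION
Node 5 violates its bound: not (25 < 5 < +inf).
Result: Not a valid BST


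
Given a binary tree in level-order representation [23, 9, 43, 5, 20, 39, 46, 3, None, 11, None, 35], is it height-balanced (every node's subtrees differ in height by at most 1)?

Tree (level-order array): [23, 9, 43, 5, 20, 39, 46, 3, None, 11, None, 35]
Definition: a tree is height-balanced if, at every node, |h(left) - h(right)| <= 1 (empty subtree has height -1).
Bottom-up per-node check:
  node 3: h_left=-1, h_right=-1, diff=0 [OK], height=0
  node 5: h_left=0, h_right=-1, diff=1 [OK], height=1
  node 11: h_left=-1, h_right=-1, diff=0 [OK], height=0
  node 20: h_left=0, h_right=-1, diff=1 [OK], height=1
  node 9: h_left=1, h_right=1, diff=0 [OK], height=2
  node 35: h_left=-1, h_right=-1, diff=0 [OK], height=0
  node 39: h_left=0, h_right=-1, diff=1 [OK], height=1
  node 46: h_left=-1, h_right=-1, diff=0 [OK], height=0
  node 43: h_left=1, h_right=0, diff=1 [OK], height=2
  node 23: h_left=2, h_right=2, diff=0 [OK], height=3
All nodes satisfy the balance condition.
Result: Balanced


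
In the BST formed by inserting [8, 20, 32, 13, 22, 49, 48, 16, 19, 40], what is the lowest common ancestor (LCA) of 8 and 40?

Tree insertion order: [8, 20, 32, 13, 22, 49, 48, 16, 19, 40]
Tree (level-order array): [8, None, 20, 13, 32, None, 16, 22, 49, None, 19, None, None, 48, None, None, None, 40]
In a BST, the LCA of p=8, q=40 is the first node v on the
root-to-leaf path with p <= v <= q (go left if both < v, right if both > v).
Walk from root:
  at 8: 8 <= 8 <= 40, this is the LCA
LCA = 8


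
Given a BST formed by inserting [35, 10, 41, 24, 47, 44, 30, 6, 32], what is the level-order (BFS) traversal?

Tree insertion order: [35, 10, 41, 24, 47, 44, 30, 6, 32]
Tree (level-order array): [35, 10, 41, 6, 24, None, 47, None, None, None, 30, 44, None, None, 32]
BFS from the root, enqueuing left then right child of each popped node:
  queue [35] -> pop 35, enqueue [10, 41], visited so far: [35]
  queue [10, 41] -> pop 10, enqueue [6, 24], visited so far: [35, 10]
  queue [41, 6, 24] -> pop 41, enqueue [47], visited so far: [35, 10, 41]
  queue [6, 24, 47] -> pop 6, enqueue [none], visited so far: [35, 10, 41, 6]
  queue [24, 47] -> pop 24, enqueue [30], visited so far: [35, 10, 41, 6, 24]
  queue [47, 30] -> pop 47, enqueue [44], visited so far: [35, 10, 41, 6, 24, 47]
  queue [30, 44] -> pop 30, enqueue [32], visited so far: [35, 10, 41, 6, 24, 47, 30]
  queue [44, 32] -> pop 44, enqueue [none], visited so far: [35, 10, 41, 6, 24, 47, 30, 44]
  queue [32] -> pop 32, enqueue [none], visited so far: [35, 10, 41, 6, 24, 47, 30, 44, 32]
Result: [35, 10, 41, 6, 24, 47, 30, 44, 32]


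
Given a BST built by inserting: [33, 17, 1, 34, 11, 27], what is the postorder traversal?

Tree insertion order: [33, 17, 1, 34, 11, 27]
Tree (level-order array): [33, 17, 34, 1, 27, None, None, None, 11]
Postorder traversal: [11, 1, 27, 17, 34, 33]


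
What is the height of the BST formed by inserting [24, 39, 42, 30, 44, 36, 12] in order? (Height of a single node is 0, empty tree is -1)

Insertion order: [24, 39, 42, 30, 44, 36, 12]
Tree (level-order array): [24, 12, 39, None, None, 30, 42, None, 36, None, 44]
Compute height bottom-up (empty subtree = -1):
  height(12) = 1 + max(-1, -1) = 0
  height(36) = 1 + max(-1, -1) = 0
  height(30) = 1 + max(-1, 0) = 1
  height(44) = 1 + max(-1, -1) = 0
  height(42) = 1 + max(-1, 0) = 1
  height(39) = 1 + max(1, 1) = 2
  height(24) = 1 + max(0, 2) = 3
Height = 3


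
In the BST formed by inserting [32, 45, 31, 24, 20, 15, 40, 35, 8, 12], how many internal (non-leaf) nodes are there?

Tree built from: [32, 45, 31, 24, 20, 15, 40, 35, 8, 12]
Tree (level-order array): [32, 31, 45, 24, None, 40, None, 20, None, 35, None, 15, None, None, None, 8, None, None, 12]
Rule: An internal node has at least one child.
Per-node child counts:
  node 32: 2 child(ren)
  node 31: 1 child(ren)
  node 24: 1 child(ren)
  node 20: 1 child(ren)
  node 15: 1 child(ren)
  node 8: 1 child(ren)
  node 12: 0 child(ren)
  node 45: 1 child(ren)
  node 40: 1 child(ren)
  node 35: 0 child(ren)
Matching nodes: [32, 31, 24, 20, 15, 8, 45, 40]
Count of internal (non-leaf) nodes: 8


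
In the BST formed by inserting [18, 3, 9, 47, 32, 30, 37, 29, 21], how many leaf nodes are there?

Tree built from: [18, 3, 9, 47, 32, 30, 37, 29, 21]
Tree (level-order array): [18, 3, 47, None, 9, 32, None, None, None, 30, 37, 29, None, None, None, 21]
Rule: A leaf has 0 children.
Per-node child counts:
  node 18: 2 child(ren)
  node 3: 1 child(ren)
  node 9: 0 child(ren)
  node 47: 1 child(ren)
  node 32: 2 child(ren)
  node 30: 1 child(ren)
  node 29: 1 child(ren)
  node 21: 0 child(ren)
  node 37: 0 child(ren)
Matching nodes: [9, 21, 37]
Count of leaf nodes: 3


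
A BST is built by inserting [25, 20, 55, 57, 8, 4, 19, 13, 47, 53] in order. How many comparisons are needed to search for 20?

Search path for 20: 25 -> 20
Found: True
Comparisons: 2


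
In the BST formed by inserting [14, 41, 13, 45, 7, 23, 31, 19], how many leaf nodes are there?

Tree built from: [14, 41, 13, 45, 7, 23, 31, 19]
Tree (level-order array): [14, 13, 41, 7, None, 23, 45, None, None, 19, 31]
Rule: A leaf has 0 children.
Per-node child counts:
  node 14: 2 child(ren)
  node 13: 1 child(ren)
  node 7: 0 child(ren)
  node 41: 2 child(ren)
  node 23: 2 child(ren)
  node 19: 0 child(ren)
  node 31: 0 child(ren)
  node 45: 0 child(ren)
Matching nodes: [7, 19, 31, 45]
Count of leaf nodes: 4


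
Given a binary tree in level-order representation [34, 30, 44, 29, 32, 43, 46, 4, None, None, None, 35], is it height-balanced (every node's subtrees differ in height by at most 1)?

Tree (level-order array): [34, 30, 44, 29, 32, 43, 46, 4, None, None, None, 35]
Definition: a tree is height-balanced if, at every node, |h(left) - h(right)| <= 1 (empty subtree has height -1).
Bottom-up per-node check:
  node 4: h_left=-1, h_right=-1, diff=0 [OK], height=0
  node 29: h_left=0, h_right=-1, diff=1 [OK], height=1
  node 32: h_left=-1, h_right=-1, diff=0 [OK], height=0
  node 30: h_left=1, h_right=0, diff=1 [OK], height=2
  node 35: h_left=-1, h_right=-1, diff=0 [OK], height=0
  node 43: h_left=0, h_right=-1, diff=1 [OK], height=1
  node 46: h_left=-1, h_right=-1, diff=0 [OK], height=0
  node 44: h_left=1, h_right=0, diff=1 [OK], height=2
  node 34: h_left=2, h_right=2, diff=0 [OK], height=3
All nodes satisfy the balance condition.
Result: Balanced


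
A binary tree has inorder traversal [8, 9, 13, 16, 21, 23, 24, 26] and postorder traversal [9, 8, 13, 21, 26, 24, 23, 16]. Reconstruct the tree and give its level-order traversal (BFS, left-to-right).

Inorder:   [8, 9, 13, 16, 21, 23, 24, 26]
Postorder: [9, 8, 13, 21, 26, 24, 23, 16]
Algorithm: postorder visits root last, so walk postorder right-to-left;
each value is the root of the current inorder slice — split it at that
value, recurse on the right subtree first, then the left.
Recursive splits:
  root=16; inorder splits into left=[8, 9, 13], right=[21, 23, 24, 26]
  root=23; inorder splits into left=[21], right=[24, 26]
  root=24; inorder splits into left=[], right=[26]
  root=26; inorder splits into left=[], right=[]
  root=21; inorder splits into left=[], right=[]
  root=13; inorder splits into left=[8, 9], right=[]
  root=8; inorder splits into left=[], right=[9]
  root=9; inorder splits into left=[], right=[]
Reconstructed level-order: [16, 13, 23, 8, 21, 24, 9, 26]


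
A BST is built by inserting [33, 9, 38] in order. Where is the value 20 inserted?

Starting tree (level order): [33, 9, 38]
Insertion path: 33 -> 9
Result: insert 20 as right child of 9
Final tree (level order): [33, 9, 38, None, 20]


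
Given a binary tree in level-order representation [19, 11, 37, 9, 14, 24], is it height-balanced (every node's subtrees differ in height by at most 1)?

Tree (level-order array): [19, 11, 37, 9, 14, 24]
Definition: a tree is height-balanced if, at every node, |h(left) - h(right)| <= 1 (empty subtree has height -1).
Bottom-up per-node check:
  node 9: h_left=-1, h_right=-1, diff=0 [OK], height=0
  node 14: h_left=-1, h_right=-1, diff=0 [OK], height=0
  node 11: h_left=0, h_right=0, diff=0 [OK], height=1
  node 24: h_left=-1, h_right=-1, diff=0 [OK], height=0
  node 37: h_left=0, h_right=-1, diff=1 [OK], height=1
  node 19: h_left=1, h_right=1, diff=0 [OK], height=2
All nodes satisfy the balance condition.
Result: Balanced


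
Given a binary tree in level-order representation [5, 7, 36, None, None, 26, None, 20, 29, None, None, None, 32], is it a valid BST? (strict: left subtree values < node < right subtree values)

Level-order array: [5, 7, 36, None, None, 26, None, 20, 29, None, None, None, 32]
Validate using subtree bounds (lo, hi): at each node, require lo < value < hi,
then recurse left with hi=value and right with lo=value.
Preorder trace (stopping at first violation):
  at node 5 with bounds (-inf, +inf): OK
  at node 7 with bounds (-inf, 5): VIOLATION
Node 7 violates its bound: not (-inf < 7 < 5).
Result: Not a valid BST


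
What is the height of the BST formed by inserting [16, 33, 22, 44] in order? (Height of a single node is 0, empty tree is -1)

Insertion order: [16, 33, 22, 44]
Tree (level-order array): [16, None, 33, 22, 44]
Compute height bottom-up (empty subtree = -1):
  height(22) = 1 + max(-1, -1) = 0
  height(44) = 1 + max(-1, -1) = 0
  height(33) = 1 + max(0, 0) = 1
  height(16) = 1 + max(-1, 1) = 2
Height = 2


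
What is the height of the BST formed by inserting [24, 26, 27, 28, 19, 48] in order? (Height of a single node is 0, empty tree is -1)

Insertion order: [24, 26, 27, 28, 19, 48]
Tree (level-order array): [24, 19, 26, None, None, None, 27, None, 28, None, 48]
Compute height bottom-up (empty subtree = -1):
  height(19) = 1 + max(-1, -1) = 0
  height(48) = 1 + max(-1, -1) = 0
  height(28) = 1 + max(-1, 0) = 1
  height(27) = 1 + max(-1, 1) = 2
  height(26) = 1 + max(-1, 2) = 3
  height(24) = 1 + max(0, 3) = 4
Height = 4


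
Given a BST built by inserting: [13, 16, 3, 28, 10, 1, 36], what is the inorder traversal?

Tree insertion order: [13, 16, 3, 28, 10, 1, 36]
Tree (level-order array): [13, 3, 16, 1, 10, None, 28, None, None, None, None, None, 36]
Inorder traversal: [1, 3, 10, 13, 16, 28, 36]


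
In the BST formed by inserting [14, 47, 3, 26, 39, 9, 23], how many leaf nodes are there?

Tree built from: [14, 47, 3, 26, 39, 9, 23]
Tree (level-order array): [14, 3, 47, None, 9, 26, None, None, None, 23, 39]
Rule: A leaf has 0 children.
Per-node child counts:
  node 14: 2 child(ren)
  node 3: 1 child(ren)
  node 9: 0 child(ren)
  node 47: 1 child(ren)
  node 26: 2 child(ren)
  node 23: 0 child(ren)
  node 39: 0 child(ren)
Matching nodes: [9, 23, 39]
Count of leaf nodes: 3


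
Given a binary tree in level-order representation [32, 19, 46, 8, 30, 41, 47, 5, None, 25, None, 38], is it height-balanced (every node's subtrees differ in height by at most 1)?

Tree (level-order array): [32, 19, 46, 8, 30, 41, 47, 5, None, 25, None, 38]
Definition: a tree is height-balanced if, at every node, |h(left) - h(right)| <= 1 (empty subtree has height -1).
Bottom-up per-node check:
  node 5: h_left=-1, h_right=-1, diff=0 [OK], height=0
  node 8: h_left=0, h_right=-1, diff=1 [OK], height=1
  node 25: h_left=-1, h_right=-1, diff=0 [OK], height=0
  node 30: h_left=0, h_right=-1, diff=1 [OK], height=1
  node 19: h_left=1, h_right=1, diff=0 [OK], height=2
  node 38: h_left=-1, h_right=-1, diff=0 [OK], height=0
  node 41: h_left=0, h_right=-1, diff=1 [OK], height=1
  node 47: h_left=-1, h_right=-1, diff=0 [OK], height=0
  node 46: h_left=1, h_right=0, diff=1 [OK], height=2
  node 32: h_left=2, h_right=2, diff=0 [OK], height=3
All nodes satisfy the balance condition.
Result: Balanced


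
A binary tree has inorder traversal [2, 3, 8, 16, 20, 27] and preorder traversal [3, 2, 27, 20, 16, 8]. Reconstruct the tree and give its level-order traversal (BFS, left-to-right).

Inorder:  [2, 3, 8, 16, 20, 27]
Preorder: [3, 2, 27, 20, 16, 8]
Algorithm: preorder visits root first, so consume preorder in order;
for each root, split the current inorder slice at that value into
left-subtree inorder and right-subtree inorder, then recurse.
Recursive splits:
  root=3; inorder splits into left=[2], right=[8, 16, 20, 27]
  root=2; inorder splits into left=[], right=[]
  root=27; inorder splits into left=[8, 16, 20], right=[]
  root=20; inorder splits into left=[8, 16], right=[]
  root=16; inorder splits into left=[8], right=[]
  root=8; inorder splits into left=[], right=[]
Reconstructed level-order: [3, 2, 27, 20, 16, 8]


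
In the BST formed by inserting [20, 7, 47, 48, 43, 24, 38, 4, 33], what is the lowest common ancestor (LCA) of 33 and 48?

Tree insertion order: [20, 7, 47, 48, 43, 24, 38, 4, 33]
Tree (level-order array): [20, 7, 47, 4, None, 43, 48, None, None, 24, None, None, None, None, 38, 33]
In a BST, the LCA of p=33, q=48 is the first node v on the
root-to-leaf path with p <= v <= q (go left if both < v, right if both > v).
Walk from root:
  at 20: both 33 and 48 > 20, go right
  at 47: 33 <= 47 <= 48, this is the LCA
LCA = 47


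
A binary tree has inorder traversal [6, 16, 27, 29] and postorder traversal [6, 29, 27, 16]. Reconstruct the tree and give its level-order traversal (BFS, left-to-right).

Inorder:   [6, 16, 27, 29]
Postorder: [6, 29, 27, 16]
Algorithm: postorder visits root last, so walk postorder right-to-left;
each value is the root of the current inorder slice — split it at that
value, recurse on the right subtree first, then the left.
Recursive splits:
  root=16; inorder splits into left=[6], right=[27, 29]
  root=27; inorder splits into left=[], right=[29]
  root=29; inorder splits into left=[], right=[]
  root=6; inorder splits into left=[], right=[]
Reconstructed level-order: [16, 6, 27, 29]


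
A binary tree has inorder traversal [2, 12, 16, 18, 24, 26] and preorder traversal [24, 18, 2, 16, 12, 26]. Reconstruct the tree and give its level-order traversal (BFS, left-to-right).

Inorder:  [2, 12, 16, 18, 24, 26]
Preorder: [24, 18, 2, 16, 12, 26]
Algorithm: preorder visits root first, so consume preorder in order;
for each root, split the current inorder slice at that value into
left-subtree inorder and right-subtree inorder, then recurse.
Recursive splits:
  root=24; inorder splits into left=[2, 12, 16, 18], right=[26]
  root=18; inorder splits into left=[2, 12, 16], right=[]
  root=2; inorder splits into left=[], right=[12, 16]
  root=16; inorder splits into left=[12], right=[]
  root=12; inorder splits into left=[], right=[]
  root=26; inorder splits into left=[], right=[]
Reconstructed level-order: [24, 18, 26, 2, 16, 12]


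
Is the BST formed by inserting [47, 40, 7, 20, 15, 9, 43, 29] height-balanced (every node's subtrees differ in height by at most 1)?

Tree (level-order array): [47, 40, None, 7, 43, None, 20, None, None, 15, 29, 9]
Definition: a tree is height-balanced if, at every node, |h(left) - h(right)| <= 1 (empty subtree has height -1).
Bottom-up per-node check:
  node 9: h_left=-1, h_right=-1, diff=0 [OK], height=0
  node 15: h_left=0, h_right=-1, diff=1 [OK], height=1
  node 29: h_left=-1, h_right=-1, diff=0 [OK], height=0
  node 20: h_left=1, h_right=0, diff=1 [OK], height=2
  node 7: h_left=-1, h_right=2, diff=3 [FAIL (|-1-2|=3 > 1)], height=3
  node 43: h_left=-1, h_right=-1, diff=0 [OK], height=0
  node 40: h_left=3, h_right=0, diff=3 [FAIL (|3-0|=3 > 1)], height=4
  node 47: h_left=4, h_right=-1, diff=5 [FAIL (|4--1|=5 > 1)], height=5
Node 7 violates the condition: |-1 - 2| = 3 > 1.
Result: Not balanced


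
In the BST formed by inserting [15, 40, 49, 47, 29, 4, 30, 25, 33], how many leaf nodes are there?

Tree built from: [15, 40, 49, 47, 29, 4, 30, 25, 33]
Tree (level-order array): [15, 4, 40, None, None, 29, 49, 25, 30, 47, None, None, None, None, 33]
Rule: A leaf has 0 children.
Per-node child counts:
  node 15: 2 child(ren)
  node 4: 0 child(ren)
  node 40: 2 child(ren)
  node 29: 2 child(ren)
  node 25: 0 child(ren)
  node 30: 1 child(ren)
  node 33: 0 child(ren)
  node 49: 1 child(ren)
  node 47: 0 child(ren)
Matching nodes: [4, 25, 33, 47]
Count of leaf nodes: 4


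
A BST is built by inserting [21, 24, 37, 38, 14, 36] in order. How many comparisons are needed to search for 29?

Search path for 29: 21 -> 24 -> 37 -> 36
Found: False
Comparisons: 4


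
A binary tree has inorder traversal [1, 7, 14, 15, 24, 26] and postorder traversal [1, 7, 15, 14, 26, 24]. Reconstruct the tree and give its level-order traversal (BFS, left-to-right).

Inorder:   [1, 7, 14, 15, 24, 26]
Postorder: [1, 7, 15, 14, 26, 24]
Algorithm: postorder visits root last, so walk postorder right-to-left;
each value is the root of the current inorder slice — split it at that
value, recurse on the right subtree first, then the left.
Recursive splits:
  root=24; inorder splits into left=[1, 7, 14, 15], right=[26]
  root=26; inorder splits into left=[], right=[]
  root=14; inorder splits into left=[1, 7], right=[15]
  root=15; inorder splits into left=[], right=[]
  root=7; inorder splits into left=[1], right=[]
  root=1; inorder splits into left=[], right=[]
Reconstructed level-order: [24, 14, 26, 7, 15, 1]


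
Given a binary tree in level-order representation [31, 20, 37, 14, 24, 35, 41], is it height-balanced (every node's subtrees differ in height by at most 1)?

Tree (level-order array): [31, 20, 37, 14, 24, 35, 41]
Definition: a tree is height-balanced if, at every node, |h(left) - h(right)| <= 1 (empty subtree has height -1).
Bottom-up per-node check:
  node 14: h_left=-1, h_right=-1, diff=0 [OK], height=0
  node 24: h_left=-1, h_right=-1, diff=0 [OK], height=0
  node 20: h_left=0, h_right=0, diff=0 [OK], height=1
  node 35: h_left=-1, h_right=-1, diff=0 [OK], height=0
  node 41: h_left=-1, h_right=-1, diff=0 [OK], height=0
  node 37: h_left=0, h_right=0, diff=0 [OK], height=1
  node 31: h_left=1, h_right=1, diff=0 [OK], height=2
All nodes satisfy the balance condition.
Result: Balanced


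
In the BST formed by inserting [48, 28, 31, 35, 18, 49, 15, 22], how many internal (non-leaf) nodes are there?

Tree built from: [48, 28, 31, 35, 18, 49, 15, 22]
Tree (level-order array): [48, 28, 49, 18, 31, None, None, 15, 22, None, 35]
Rule: An internal node has at least one child.
Per-node child counts:
  node 48: 2 child(ren)
  node 28: 2 child(ren)
  node 18: 2 child(ren)
  node 15: 0 child(ren)
  node 22: 0 child(ren)
  node 31: 1 child(ren)
  node 35: 0 child(ren)
  node 49: 0 child(ren)
Matching nodes: [48, 28, 18, 31]
Count of internal (non-leaf) nodes: 4


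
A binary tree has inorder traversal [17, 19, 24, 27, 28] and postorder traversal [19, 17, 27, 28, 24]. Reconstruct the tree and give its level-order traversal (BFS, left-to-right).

Inorder:   [17, 19, 24, 27, 28]
Postorder: [19, 17, 27, 28, 24]
Algorithm: postorder visits root last, so walk postorder right-to-left;
each value is the root of the current inorder slice — split it at that
value, recurse on the right subtree first, then the left.
Recursive splits:
  root=24; inorder splits into left=[17, 19], right=[27, 28]
  root=28; inorder splits into left=[27], right=[]
  root=27; inorder splits into left=[], right=[]
  root=17; inorder splits into left=[], right=[19]
  root=19; inorder splits into left=[], right=[]
Reconstructed level-order: [24, 17, 28, 19, 27]


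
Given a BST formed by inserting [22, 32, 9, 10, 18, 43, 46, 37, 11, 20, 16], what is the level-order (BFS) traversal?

Tree insertion order: [22, 32, 9, 10, 18, 43, 46, 37, 11, 20, 16]
Tree (level-order array): [22, 9, 32, None, 10, None, 43, None, 18, 37, 46, 11, 20, None, None, None, None, None, 16]
BFS from the root, enqueuing left then right child of each popped node:
  queue [22] -> pop 22, enqueue [9, 32], visited so far: [22]
  queue [9, 32] -> pop 9, enqueue [10], visited so far: [22, 9]
  queue [32, 10] -> pop 32, enqueue [43], visited so far: [22, 9, 32]
  queue [10, 43] -> pop 10, enqueue [18], visited so far: [22, 9, 32, 10]
  queue [43, 18] -> pop 43, enqueue [37, 46], visited so far: [22, 9, 32, 10, 43]
  queue [18, 37, 46] -> pop 18, enqueue [11, 20], visited so far: [22, 9, 32, 10, 43, 18]
  queue [37, 46, 11, 20] -> pop 37, enqueue [none], visited so far: [22, 9, 32, 10, 43, 18, 37]
  queue [46, 11, 20] -> pop 46, enqueue [none], visited so far: [22, 9, 32, 10, 43, 18, 37, 46]
  queue [11, 20] -> pop 11, enqueue [16], visited so far: [22, 9, 32, 10, 43, 18, 37, 46, 11]
  queue [20, 16] -> pop 20, enqueue [none], visited so far: [22, 9, 32, 10, 43, 18, 37, 46, 11, 20]
  queue [16] -> pop 16, enqueue [none], visited so far: [22, 9, 32, 10, 43, 18, 37, 46, 11, 20, 16]
Result: [22, 9, 32, 10, 43, 18, 37, 46, 11, 20, 16]


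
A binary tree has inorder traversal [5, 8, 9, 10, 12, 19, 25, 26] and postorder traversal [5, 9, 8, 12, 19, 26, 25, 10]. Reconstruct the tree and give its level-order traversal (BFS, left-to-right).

Inorder:   [5, 8, 9, 10, 12, 19, 25, 26]
Postorder: [5, 9, 8, 12, 19, 26, 25, 10]
Algorithm: postorder visits root last, so walk postorder right-to-left;
each value is the root of the current inorder slice — split it at that
value, recurse on the right subtree first, then the left.
Recursive splits:
  root=10; inorder splits into left=[5, 8, 9], right=[12, 19, 25, 26]
  root=25; inorder splits into left=[12, 19], right=[26]
  root=26; inorder splits into left=[], right=[]
  root=19; inorder splits into left=[12], right=[]
  root=12; inorder splits into left=[], right=[]
  root=8; inorder splits into left=[5], right=[9]
  root=9; inorder splits into left=[], right=[]
  root=5; inorder splits into left=[], right=[]
Reconstructed level-order: [10, 8, 25, 5, 9, 19, 26, 12]
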